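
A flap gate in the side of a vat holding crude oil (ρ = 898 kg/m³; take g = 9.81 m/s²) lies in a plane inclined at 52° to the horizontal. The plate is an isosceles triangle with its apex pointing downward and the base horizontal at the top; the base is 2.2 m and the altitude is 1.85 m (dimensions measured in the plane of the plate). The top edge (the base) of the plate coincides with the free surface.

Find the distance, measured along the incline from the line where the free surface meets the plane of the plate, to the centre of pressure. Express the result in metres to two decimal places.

γ = ρg = 898 × 9.81 / 1000 = 8.80938 kN/m³.
Let θ = 52° be the plate's angle to the horizontal; measure y along the incline from where the plane meets the free surface. Vertical depth h = y·sinθ with sinθ = 0.788011.
With the apex down, the centroid sits h/3 = 1.85/3 = 0.616667 m below the base (the top edge), so y_c = 0.616667 m and h_c = 0.616667 × 0.788011 = 0.48594 m.
A = ½ × 2.2 × 1.85 = 2.035 m².
Resultant F = γ·h_c·A = 8.80938 × 0.48594 × 2.035 = 8.71149 kN.
I_c = b·h³/36 = 2.2 × 1.85³/36 = 0.386933 m⁴.
Centre of pressure: y_p = y_c + I_c/(y_c·A) = 0.616667 + 0.386933/(0.616667 × 2.035) = 0.616667 + 0.308333 = 0.925 m along the plane.

y_p = 0.93 m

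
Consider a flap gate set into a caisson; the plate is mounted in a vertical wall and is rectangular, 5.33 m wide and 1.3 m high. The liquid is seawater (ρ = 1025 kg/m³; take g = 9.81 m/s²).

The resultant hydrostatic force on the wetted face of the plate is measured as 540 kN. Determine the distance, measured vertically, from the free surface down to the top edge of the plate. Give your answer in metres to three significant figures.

γ = ρg = 1025 × 9.81 / 1000 = 10.05525 kN/m³.
A = 5.33 × 1.3 = 6.929 m².
From F = γ·h_c·A, the centroid depth is h_c = 540/(10.05525 × 6.929) = 7.75051 m.
The centroid lies 1.3/2 = 0.65 m below the top edge, so the top edge sits at h_top = 7.75051 − 0.65 = 7.10051 m below the surface.

d_top ≈ 7.10 m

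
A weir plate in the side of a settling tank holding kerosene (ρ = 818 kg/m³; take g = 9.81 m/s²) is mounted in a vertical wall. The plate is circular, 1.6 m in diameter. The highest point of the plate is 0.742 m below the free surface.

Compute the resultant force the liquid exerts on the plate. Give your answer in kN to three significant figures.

F ≈ 24.9 kN

γ = ρg = 818 × 9.81 / 1000 = 8.02458 kN/m³.
The centroid is at the centre, 0.8 m below the top of the plate, so the centroid depth is h_c = 0.742 + 0.8 = 1.542 m.
A = π(0.8)² = 2.01062 m².
Resultant F = γ·h_c·A = 8.02458 × 1.542 × 2.01062 = 24.8792 kN.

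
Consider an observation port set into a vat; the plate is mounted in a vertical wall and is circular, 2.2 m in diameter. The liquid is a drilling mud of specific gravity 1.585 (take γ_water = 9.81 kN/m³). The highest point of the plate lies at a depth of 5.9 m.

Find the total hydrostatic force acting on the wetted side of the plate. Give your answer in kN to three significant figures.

F ≈ 414 kN

γ = 1.585 × 9.81 = 15.54885 kN/m³.
The centroid is at the centre, 1.1 m below the top of the plate, so the centroid depth is h_c = 5.9 + 1.1 = 7 m.
A = π(1.1)² = 3.80133 m².
Resultant F = γ·h_c·A = 15.54885 × 7 × 3.80133 = 413.744 kN.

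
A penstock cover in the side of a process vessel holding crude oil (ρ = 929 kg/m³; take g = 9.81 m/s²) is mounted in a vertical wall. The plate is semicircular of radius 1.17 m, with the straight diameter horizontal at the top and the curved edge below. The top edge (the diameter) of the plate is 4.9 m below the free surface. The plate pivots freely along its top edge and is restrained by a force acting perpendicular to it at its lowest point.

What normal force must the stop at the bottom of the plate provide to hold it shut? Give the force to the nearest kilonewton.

γ = ρg = 929 × 9.81 / 1000 = 9.11349 kN/m³.
The centroid of a semicircle lies 4r/(3π) = 0.496563 m from the diameter, here below the top edge, so the centroid depth is h_c = 4.9 + 0.496563 = 5.39656 m.
A = πr²/2 = π × 1.17²/2 = 2.15026 m².
Resultant F = γ·h_c·A = 9.11349 × 5.39656 × 2.15026 = 105.753 kN.
I_c = (π/8 − 8/(9π))·r⁴ = 0.109757 × 1.17⁴ = 0.205672 m⁴.
Centre of pressure: y_p = y_c + I_c/(y_c·A) = 5.39656 + 0.205672/(5.39656 × 2.15026) = 5.39656 + 0.0177242 = 5.41428 m along the plane.
The resultant acts 0.496563 + 0.0177242 = 0.514287 m (along the plate) below the hinge at the top edge, so the moment about the hinge is M = F × 0.514287 = 105.753 × 0.514287 = 54.3874 kN·m.
A normal force at the bottom, 1.17 m from the hinge, must supply this moment: P = 54.3874/1.17 = 46.485 kN.

P ≈ 46 kN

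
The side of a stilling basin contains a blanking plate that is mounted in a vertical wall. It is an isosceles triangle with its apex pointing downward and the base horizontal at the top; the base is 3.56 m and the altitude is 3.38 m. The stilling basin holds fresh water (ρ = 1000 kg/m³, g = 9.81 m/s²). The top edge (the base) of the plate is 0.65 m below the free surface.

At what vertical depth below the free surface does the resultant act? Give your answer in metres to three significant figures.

h_p = 2.13 m

γ = ρg = 1000 × 9.81 = 9810 N/m³ = 9.81 kN/m³.
With the apex down, the centroid sits h/3 = 3.38/3 = 1.12667 m below the base (the top edge), so the centroid depth is h_c = 0.65 + 1.12667 = 1.77667 m.
A = ½ × 3.56 × 3.38 = 6.0164 m².
Resultant F = γ·h_c·A = 9.81 × 1.77667 × 6.0164 = 104.861 kN.
I_c = b·h³/36 = 3.56 × 3.38³/36 = 3.81854 m⁴.
Centre of pressure: y_p = y_c + I_c/(y_c·A) = 1.77667 + 3.81854/(1.77667 × 6.0164) = 1.77667 + 0.357235 = 2.1339 m along the plane.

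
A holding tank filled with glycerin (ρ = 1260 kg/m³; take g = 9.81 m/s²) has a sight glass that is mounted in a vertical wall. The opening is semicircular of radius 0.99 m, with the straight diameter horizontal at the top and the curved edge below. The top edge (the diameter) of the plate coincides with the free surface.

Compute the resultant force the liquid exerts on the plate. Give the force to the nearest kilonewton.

F ≈ 8 kN

γ = ρg = 1260 × 9.81 / 1000 = 12.3606 kN/m³.
The centroid of a semicircle lies 4r/(3π) = 0.420169 m from the diameter, here below the top edge, so the centroid depth is h_c = 0.420169 m.
A = πr²/2 = π × 0.99²/2 = 1.53954 m².
Resultant F = γ·h_c·A = 12.3606 × 0.420169 × 1.53954 = 7.99566 kN.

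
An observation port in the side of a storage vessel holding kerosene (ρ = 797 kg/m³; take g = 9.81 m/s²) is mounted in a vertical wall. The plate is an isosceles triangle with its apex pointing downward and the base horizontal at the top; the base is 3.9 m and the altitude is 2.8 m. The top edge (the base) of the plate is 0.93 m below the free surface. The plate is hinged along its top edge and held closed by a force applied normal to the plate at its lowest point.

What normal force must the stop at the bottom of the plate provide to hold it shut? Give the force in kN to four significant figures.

γ = ρg = 797 × 9.81 / 1000 = 7.81857 kN/m³.
With the apex down, the centroid sits h/3 = 2.8/3 = 0.933333 m below the base (the top edge), so the centroid depth is h_c = 0.93 + 0.933333 = 1.86333 m.
A = ½ × 3.9 × 2.8 = 5.46 m².
Resultant F = γ·h_c·A = 7.81857 × 1.86333 × 5.46 = 79.5444 kN.
I_c = b·h³/36 = 3.9 × 2.8³/36 = 2.37813 m⁴.
Centre of pressure: y_p = y_c + I_c/(y_c·A) = 1.86333 + 2.37813/(1.86333 × 5.46) = 1.86333 + 0.233751 = 2.09708 m along the plane.
The resultant acts 0.933333 + 0.233751 = 1.16708 m (along the plate) below the hinge at the top edge, so the moment about the hinge is M = F × 1.16708 = 79.5444 × 1.16708 = 92.8347 kN·m.
A normal force at the bottom, 2.8 m from the hinge, must supply this moment: P = 92.8347/2.8 = 33.1553 kN.

P ≈ 33.16 kN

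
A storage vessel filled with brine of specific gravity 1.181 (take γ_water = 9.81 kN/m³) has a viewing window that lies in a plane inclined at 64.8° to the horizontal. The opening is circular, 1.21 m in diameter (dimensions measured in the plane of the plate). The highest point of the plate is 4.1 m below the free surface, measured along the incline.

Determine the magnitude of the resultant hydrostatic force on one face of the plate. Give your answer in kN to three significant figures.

F ≈ 56.7 kN

γ = 1.181 × 9.81 = 11.58561 kN/m³.
Let θ = 64.8° be the plate's angle to the horizontal; measure y along the incline from where the plane meets the free surface. Vertical depth h = y·sinθ with sinθ = 0.904827.
The centroid is at the centre, 0.605 m below the top of the plate, so y_c = 4.1 + 0.605 = 4.705 m and h_c = 4.705 × 0.904827 = 4.25721 m.
A = π(0.605)² = 1.1499 m².
Resultant F = γ·h_c·A = 11.58561 × 4.25721 × 1.1499 = 56.7158 kN.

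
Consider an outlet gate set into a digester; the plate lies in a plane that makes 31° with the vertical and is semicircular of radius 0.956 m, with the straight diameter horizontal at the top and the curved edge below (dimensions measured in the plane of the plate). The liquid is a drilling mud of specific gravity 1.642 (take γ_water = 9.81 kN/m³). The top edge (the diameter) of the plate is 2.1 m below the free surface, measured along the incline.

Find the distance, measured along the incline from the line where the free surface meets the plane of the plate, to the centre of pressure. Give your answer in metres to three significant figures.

y_p = 2.53 m

γ = 1.642 × 9.81 = 16.10802 kN/m³.
The plate makes 31° with the vertical, i.e. θ = 90° − 31° = 59° to the horizontal. Measuring y along the incline from the free-surface line, vertical depth h = y·sinθ with sinθ = 0.857167.
The centroid of a semicircle lies 4r/(3π) = 0.405739 m from the diameter, here below the top edge, so y_c = 2.1 + 0.405739 = 2.50574 m and h_c = 2.50574 × 0.857167 = 2.14784 m.
A = πr²/2 = π × 0.956²/2 = 1.43561 m².
Resultant F = γ·h_c·A = 16.10802 × 2.14784 × 1.43561 = 49.6684 kN.
I_c = (π/8 − 8/(9π))·r⁴ = 0.109757 × 0.956⁴ = 0.0916777 m⁴.
Centre of pressure: y_p = y_c + I_c/(y_c·A) = 2.50574 + 0.0916777/(2.50574 × 1.43561) = 2.50574 + 0.0254854 = 2.53123 m along the plane.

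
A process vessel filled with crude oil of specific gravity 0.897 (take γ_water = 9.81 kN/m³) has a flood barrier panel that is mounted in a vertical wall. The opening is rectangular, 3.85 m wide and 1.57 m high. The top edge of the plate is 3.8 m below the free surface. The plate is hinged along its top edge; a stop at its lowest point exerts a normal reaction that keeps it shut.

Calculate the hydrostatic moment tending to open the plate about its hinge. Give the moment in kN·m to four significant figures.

M ≈ 202.4 kN·m

γ = 0.897 × 9.81 = 8.79957 kN/m³.
The centroid lies 1.57/2 = 0.785 m below the top edge, so the centroid depth is h_c = 3.8 + 0.785 = 4.585 m.
A = 3.85 × 1.57 = 6.0445 m².
Resultant F = γ·h_c·A = 8.79957 × 4.585 × 6.0445 = 243.872 kN.
I_c = b·h³/12 = 3.85 × 1.57³/12 = 1.24159 m⁴.
Centre of pressure: y_p = y_c + I_c/(y_c·A) = 4.585 + 1.24159/(4.585 × 6.0445) = 4.585 + 0.0448 = 4.6298 m along the plane.
The resultant acts 0.785 + 0.0448 = 0.8298 m (along the plate) below the hinge at the top edge, so the moment about the hinge is M = F × 0.8298 = 243.872 × 0.8298 = 202.365 kN·m.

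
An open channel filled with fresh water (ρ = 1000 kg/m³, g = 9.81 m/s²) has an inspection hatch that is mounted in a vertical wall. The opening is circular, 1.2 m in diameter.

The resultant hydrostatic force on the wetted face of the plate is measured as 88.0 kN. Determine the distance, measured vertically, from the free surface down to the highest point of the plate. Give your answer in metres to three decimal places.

γ = ρg = 1000 × 9.81 = 9810 N/m³ = 9.81 kN/m³.
A = π(0.6)² = 1.13097 m².
From F = γ·h_c·A, the centroid depth is h_c = 88.0/(9.81 × 1.13097) = 7.93163 m.
The centroid is at the centre, 0.6 m below the top of the plate, so the highest point sits at h_top = 7.93163 − 0.6 = 7.33163 m below the surface.

d_top ≈ 7.332 m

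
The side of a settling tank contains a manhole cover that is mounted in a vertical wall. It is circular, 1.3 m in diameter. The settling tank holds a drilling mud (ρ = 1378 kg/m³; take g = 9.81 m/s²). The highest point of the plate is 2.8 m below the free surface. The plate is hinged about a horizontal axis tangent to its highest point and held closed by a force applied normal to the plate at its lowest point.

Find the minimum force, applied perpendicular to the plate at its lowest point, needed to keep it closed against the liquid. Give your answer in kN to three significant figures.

P ≈ 32.4 kN

γ = ρg = 1378 × 9.81 / 1000 = 13.51818 kN/m³.
The centroid is at the centre, 0.65 m below the top of the plate, so the centroid depth is h_c = 2.8 + 0.65 = 3.45 m.
A = π(0.65)² = 1.32732 m².
Resultant F = γ·h_c·A = 13.51818 × 3.45 × 1.32732 = 61.9032 kN.
I_c = πr⁴/4 = π × 0.65⁴/4 = 0.140198 m⁴.
Centre of pressure: y_p = y_c + I_c/(y_c·A) = 3.45 + 0.140198/(3.45 × 1.32732) = 3.45 + 0.0306159 = 3.48062 m along the plane.
The resultant acts 0.65 + 0.0306159 = 0.680616 m (along the plate) below the hinge at the top edge, so the moment about the hinge is M = F × 0.680616 = 61.9032 × 0.680616 = 42.1323 kN·m.
A normal force at the bottom, 1.3 m from the hinge, must supply this moment: P = 42.1323/1.3 = 32.4095 kN.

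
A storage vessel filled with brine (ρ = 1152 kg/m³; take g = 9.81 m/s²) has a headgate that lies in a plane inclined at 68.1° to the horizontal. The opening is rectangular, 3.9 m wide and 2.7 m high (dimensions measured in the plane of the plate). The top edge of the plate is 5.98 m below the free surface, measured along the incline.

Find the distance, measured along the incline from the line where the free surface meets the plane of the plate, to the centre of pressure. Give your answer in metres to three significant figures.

y_p = 7.41 m

γ = ρg = 1152 × 9.81 / 1000 = 11.30112 kN/m³.
Let θ = 68.1° be the plate's angle to the horizontal; measure y along the incline from where the plane meets the free surface. Vertical depth h = y·sinθ with sinθ = 0.927836.
The centroid lies 2.7/2 = 1.35 m below the top edge, so y_c = 5.98 + 1.35 = 7.33 m and h_c = 7.33 × 0.927836 = 6.80104 m.
A = 3.9 × 2.7 = 10.53 m².
Resultant F = γ·h_c·A = 11.30112 × 6.80104 × 10.53 = 809.329 kN.
I_c = b·h³/12 = 3.9 × 2.7³/12 = 6.39698 m⁴.
Centre of pressure: y_p = y_c + I_c/(y_c·A) = 7.33 + 6.39698/(7.33 × 10.53) = 7.33 + 0.0828786 = 7.41288 m along the plane.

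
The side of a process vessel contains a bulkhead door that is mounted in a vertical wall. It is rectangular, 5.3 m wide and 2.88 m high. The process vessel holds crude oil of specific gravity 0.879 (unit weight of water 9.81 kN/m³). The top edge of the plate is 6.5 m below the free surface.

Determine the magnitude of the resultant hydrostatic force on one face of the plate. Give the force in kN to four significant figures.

γ = 0.879 × 9.81 = 8.62299 kN/m³.
The centroid lies 2.88/2 = 1.44 m below the top edge, so the centroid depth is h_c = 6.5 + 1.44 = 7.94 m.
A = 5.3 × 2.88 = 15.264 m².
Resultant F = γ·h_c·A = 8.62299 × 7.94 × 15.264 = 1045.07 kN.

F ≈ 1045 kN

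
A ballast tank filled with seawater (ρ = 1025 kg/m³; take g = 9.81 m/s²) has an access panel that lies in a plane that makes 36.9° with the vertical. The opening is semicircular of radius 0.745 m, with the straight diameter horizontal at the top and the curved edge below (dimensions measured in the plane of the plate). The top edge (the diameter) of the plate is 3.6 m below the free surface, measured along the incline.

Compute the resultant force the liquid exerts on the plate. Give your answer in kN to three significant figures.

γ = ρg = 1025 × 9.81 / 1000 = 10.05525 kN/m³.
The plate makes 36.9° with the vertical, i.e. θ = 90° − 36.9° = 53.1° to the horizontal. Measuring y along the incline from the free-surface line, vertical depth h = y·sinθ with sinθ = 0.799685.
The centroid of a semicircle lies 4r/(3π) = 0.316188 m from the diameter, here below the top edge, so y_c = 3.6 + 0.316188 = 3.91619 m and h_c = 3.91619 × 0.799685 = 3.13172 m.
A = πr²/2 = π × 0.745²/2 = 0.871831 m².
Resultant F = γ·h_c·A = 10.05525 × 3.13172 × 0.871831 = 27.4542 kN.

F ≈ 27.5 kN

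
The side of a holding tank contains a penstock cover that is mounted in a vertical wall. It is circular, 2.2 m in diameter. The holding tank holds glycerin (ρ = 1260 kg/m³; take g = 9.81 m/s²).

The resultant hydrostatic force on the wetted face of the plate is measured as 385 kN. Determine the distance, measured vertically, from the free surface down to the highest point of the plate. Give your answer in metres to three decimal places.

d_top ≈ 7.094 m

γ = ρg = 1260 × 9.81 / 1000 = 12.3606 kN/m³.
A = π(1.1)² = 3.80133 m².
From F = γ·h_c·A, the centroid depth is h_c = 385/(12.3606 × 3.80133) = 8.1938 m.
The centroid is at the centre, 1.1 m below the top of the plate, so the highest point sits at h_top = 8.1938 − 1.1 = 7.0938 m below the surface.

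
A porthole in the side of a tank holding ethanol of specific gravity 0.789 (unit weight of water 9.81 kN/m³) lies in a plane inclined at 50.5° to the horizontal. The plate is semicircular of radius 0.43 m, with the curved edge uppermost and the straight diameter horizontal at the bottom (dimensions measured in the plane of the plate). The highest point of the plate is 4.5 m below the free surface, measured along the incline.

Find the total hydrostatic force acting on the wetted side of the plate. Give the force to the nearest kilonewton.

γ = 0.789 × 9.81 = 7.74009 kN/m³.
Let θ = 50.5° be the plate's angle to the horizontal; measure y along the incline from where the plane meets the free surface. Vertical depth h = y·sinθ with sinθ = 0.771625.
The centroid lies 4r/(3π) = 0.182498 m above the diameter, so r − 4r/(3π) = 0.43 − 0.182498 = 0.247502 m below the topmost point, so y_c = 4.5 + 0.247502 = 4.7475 m and h_c = 4.7475 × 0.771625 = 3.66329 m.
A = πr²/2 = π × 0.43²/2 = 0.29044 m².
Resultant F = γ·h_c·A = 7.74009 × 3.66329 × 0.29044 = 8.23519 kN.

F ≈ 8 kN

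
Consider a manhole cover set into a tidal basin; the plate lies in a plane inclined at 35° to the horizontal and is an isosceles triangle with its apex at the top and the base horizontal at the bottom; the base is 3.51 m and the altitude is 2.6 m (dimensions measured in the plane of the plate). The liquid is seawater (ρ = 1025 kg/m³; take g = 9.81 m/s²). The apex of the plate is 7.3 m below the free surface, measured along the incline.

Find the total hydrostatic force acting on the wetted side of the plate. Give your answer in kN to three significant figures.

γ = ρg = 1025 × 9.81 / 1000 = 10.05525 kN/m³.
Let θ = 35° be the plate's angle to the horizontal; measure y along the incline from where the plane meets the free surface. Vertical depth h = y·sinθ with sinθ = 0.573576.
With the apex up, the centroid sits 2h/3 = 2 × 2.6/3 = 1.73333 m below the apex, so y_c = 7.3 + 1.73333 = 9.03333 m and h_c = 9.03333 × 0.573576 = 5.1813 m.
A = ½ × 3.51 × 2.6 = 4.563 m².
Resultant F = γ·h_c·A = 10.05525 × 5.1813 × 4.563 = 237.729 kN.

F ≈ 238 kN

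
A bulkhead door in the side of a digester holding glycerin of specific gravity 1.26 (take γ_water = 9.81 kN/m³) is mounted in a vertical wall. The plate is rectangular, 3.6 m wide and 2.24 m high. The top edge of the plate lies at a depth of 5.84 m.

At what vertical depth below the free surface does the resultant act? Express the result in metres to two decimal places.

γ = 1.26 × 9.81 = 12.3606 kN/m³.
The centroid lies 2.24/2 = 1.12 m below the top edge, so the centroid depth is h_c = 5.84 + 1.12 = 6.96 m.
A = 3.6 × 2.24 = 8.064 m².
Resultant F = γ·h_c·A = 12.3606 × 6.96 × 8.064 = 693.744 kN.
I_c = b·h³/12 = 3.6 × 2.24³/12 = 3.37183 m⁴.
Centre of pressure: y_p = y_c + I_c/(y_c·A) = 6.96 + 3.37183/(6.96 × 8.064) = 6.96 + 0.0600767 = 7.02008 m along the plane.

h_p = 7.02 m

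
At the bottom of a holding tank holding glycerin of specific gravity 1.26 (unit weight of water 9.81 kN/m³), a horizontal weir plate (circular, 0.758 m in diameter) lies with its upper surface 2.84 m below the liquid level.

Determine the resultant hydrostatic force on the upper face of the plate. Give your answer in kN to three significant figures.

F ≈ 15.8 kN

γ = 1.26 × 9.81 = 12.3606 kN/m³.
The plate is horizontal, so pressure is uniform at p = γ·h = 12.3606 × 2.84 = 35.1041 kN/m².
A = π(0.379)² = 0.451262 m².
F = p·A = 35.1041 × 0.451262 = 15.8411 kN.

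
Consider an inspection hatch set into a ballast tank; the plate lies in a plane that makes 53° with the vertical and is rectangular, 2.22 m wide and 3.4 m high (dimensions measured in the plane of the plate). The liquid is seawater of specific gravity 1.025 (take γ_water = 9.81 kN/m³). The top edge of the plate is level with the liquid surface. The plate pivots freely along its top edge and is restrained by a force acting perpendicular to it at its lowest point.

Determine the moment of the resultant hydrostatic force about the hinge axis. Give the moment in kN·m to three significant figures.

M ≈ 176 kN·m

γ = 1.025 × 9.81 = 10.05525 kN/m³.
The plate makes 53° with the vertical, i.e. θ = 90° − 53° = 37° to the horizontal. Measuring y along the incline from the free-surface line, vertical depth h = y·sinθ with sinθ = 0.601815.
The centroid lies 3.4/2 = 1.7 m below the top edge, so y_c = 1.7 m and h_c = 1.7 × 0.601815 = 1.02309 m.
A = 2.22 × 3.4 = 7.548 m².
Resultant F = γ·h_c·A = 10.05525 × 1.02309 × 7.548 = 77.6495 kN.
I_c = b·h³/12 = 2.22 × 3.4³/12 = 7.27124 m⁴.
Centre of pressure: y_p = y_c + I_c/(y_c·A) = 1.7 + 7.27124/(1.7 × 7.548) = 1.7 + 0.566667 = 2.26667 m along the plane.
The resultant acts 1.7 + 0.566667 = 2.26667 m (along the plate) below the hinge at the top edge, so the moment about the hinge is M = F × 2.26667 = 77.6495 × 2.26667 = 176.006 kN·m.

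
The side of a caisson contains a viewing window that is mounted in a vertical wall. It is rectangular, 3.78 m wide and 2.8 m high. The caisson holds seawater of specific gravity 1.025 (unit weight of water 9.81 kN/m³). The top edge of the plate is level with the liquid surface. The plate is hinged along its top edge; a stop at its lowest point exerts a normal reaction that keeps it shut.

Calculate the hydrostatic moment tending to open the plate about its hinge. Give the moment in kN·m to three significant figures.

M ≈ 278 kN·m

γ = 1.025 × 9.81 = 10.05525 kN/m³.
The centroid lies 2.8/2 = 1.4 m below the top edge, so the centroid depth is h_c = 1.4 m.
A = 3.78 × 2.8 = 10.584 m².
Resultant F = γ·h_c·A = 10.05525 × 1.4 × 10.584 = 148.995 kN.
I_c = b·h³/12 = 3.78 × 2.8³/12 = 6.91488 m⁴.
Centre of pressure: y_p = y_c + I_c/(y_c·A) = 1.4 + 6.91488/(1.4 × 10.584) = 1.4 + 0.466667 = 1.86667 m along the plane.
The resultant acts 1.4 + 0.466667 = 1.86667 m (along the plate) below the hinge at the top edge, so the moment about the hinge is M = F × 1.86667 = 148.995 × 1.86667 = 278.124 kN·m.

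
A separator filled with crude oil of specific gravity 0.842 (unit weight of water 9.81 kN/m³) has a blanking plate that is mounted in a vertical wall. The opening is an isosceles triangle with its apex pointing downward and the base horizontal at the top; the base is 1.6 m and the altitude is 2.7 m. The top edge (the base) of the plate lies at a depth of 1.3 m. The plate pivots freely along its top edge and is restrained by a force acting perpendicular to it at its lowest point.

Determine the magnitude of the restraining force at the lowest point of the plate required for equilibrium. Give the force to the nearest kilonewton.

P ≈ 16 kN

γ = 0.842 × 9.81 = 8.26002 kN/m³.
With the apex down, the centroid sits h/3 = 2.7/3 = 0.9 m below the base (the top edge), so the centroid depth is h_c = 1.3 + 0.9 = 2.2 m.
A = ½ × 1.6 × 2.7 = 2.16 m².
Resultant F = γ·h_c·A = 8.26002 × 2.2 × 2.16 = 39.2516 kN.
I_c = b·h³/36 = 1.6 × 2.7³/36 = 0.8748 m⁴.
Centre of pressure: y_p = y_c + I_c/(y_c·A) = 2.2 + 0.8748/(2.2 × 2.16) = 2.2 + 0.184091 = 2.38409 m along the plane.
The resultant acts 0.9 + 0.184091 = 1.08409 m (along the plate) below the hinge at the top edge, so the moment about the hinge is M = F × 1.08409 = 39.2516 × 1.08409 = 42.5523 kN·m.
A normal force at the bottom, 2.7 m from the hinge, must supply this moment: P = 42.5523/2.7 = 15.7601 kN.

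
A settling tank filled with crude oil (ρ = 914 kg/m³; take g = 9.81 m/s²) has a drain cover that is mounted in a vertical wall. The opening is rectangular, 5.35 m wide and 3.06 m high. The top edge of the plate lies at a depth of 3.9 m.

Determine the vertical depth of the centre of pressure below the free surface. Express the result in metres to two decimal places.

γ = ρg = 914 × 9.81 / 1000 = 8.96634 kN/m³.
The centroid lies 3.06/2 = 1.53 m below the top edge, so the centroid depth is h_c = 3.9 + 1.53 = 5.43 m.
A = 5.35 × 3.06 = 16.371 m².
Resultant F = γ·h_c·A = 8.96634 × 5.43 × 16.371 = 797.059 kN.
I_c = b·h³/12 = 5.35 × 3.06³/12 = 12.7743 m⁴.
Centre of pressure: y_p = y_c + I_c/(y_c·A) = 5.43 + 12.7743/(5.43 × 16.371) = 5.43 + 0.143702 = 5.5737 m along the plane.

h_p = 5.57 m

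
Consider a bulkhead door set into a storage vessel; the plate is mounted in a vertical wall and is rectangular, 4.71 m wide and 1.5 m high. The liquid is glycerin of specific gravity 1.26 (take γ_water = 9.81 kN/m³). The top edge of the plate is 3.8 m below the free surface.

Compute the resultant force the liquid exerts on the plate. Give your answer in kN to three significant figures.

F ≈ 397 kN

γ = 1.26 × 9.81 = 12.3606 kN/m³.
The centroid lies 1.5/2 = 0.75 m below the top edge, so the centroid depth is h_c = 3.8 + 0.75 = 4.55 m.
A = 4.71 × 1.5 = 7.065 m².
Resultant F = γ·h_c·A = 12.3606 × 4.55 × 7.065 = 397.341 kN.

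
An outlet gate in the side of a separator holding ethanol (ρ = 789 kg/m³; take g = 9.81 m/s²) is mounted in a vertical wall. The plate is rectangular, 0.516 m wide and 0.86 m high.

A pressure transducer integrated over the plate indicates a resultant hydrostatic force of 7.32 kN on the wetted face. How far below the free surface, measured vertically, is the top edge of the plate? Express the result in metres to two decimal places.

γ = ρg = 789 × 9.81 / 1000 = 7.74009 kN/m³.
A = 0.516 × 0.86 = 0.44376 m².
From F = γ·h_c·A, the centroid depth is h_c = 7.32/(7.74009 × 0.44376) = 2.13116 m.
The centroid lies 0.86/2 = 0.43 m below the top edge, so the top edge sits at h_top = 2.13116 − 0.43 = 1.70116 m below the surface.

d_top ≈ 1.70 m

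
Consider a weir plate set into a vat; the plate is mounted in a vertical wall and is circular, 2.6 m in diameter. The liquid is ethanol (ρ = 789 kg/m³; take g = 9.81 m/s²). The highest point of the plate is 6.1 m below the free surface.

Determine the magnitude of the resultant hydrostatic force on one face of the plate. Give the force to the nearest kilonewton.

F ≈ 304 kN

γ = ρg = 789 × 9.81 / 1000 = 7.74009 kN/m³.
The centroid is at the centre, 1.3 m below the top of the plate, so the centroid depth is h_c = 6.1 + 1.3 = 7.4 m.
A = π(1.3)² = 5.30929 m².
Resultant F = γ·h_c·A = 7.74009 × 7.4 × 5.30929 = 304.098 kN.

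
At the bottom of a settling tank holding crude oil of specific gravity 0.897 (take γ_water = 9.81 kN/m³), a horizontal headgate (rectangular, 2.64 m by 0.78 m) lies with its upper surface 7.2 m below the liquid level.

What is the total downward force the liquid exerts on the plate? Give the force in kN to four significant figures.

γ = 0.897 × 9.81 = 8.79957 kN/m³.
The plate is horizontal, so pressure is uniform at p = γ·h = 8.79957 × 7.2 = 63.3569 kN/m².
A = 2.64 × 0.78 = 2.0592 m².
F = p·A = 63.3569 × 2.0592 = 130.465 kN.

F ≈ 130.5 kN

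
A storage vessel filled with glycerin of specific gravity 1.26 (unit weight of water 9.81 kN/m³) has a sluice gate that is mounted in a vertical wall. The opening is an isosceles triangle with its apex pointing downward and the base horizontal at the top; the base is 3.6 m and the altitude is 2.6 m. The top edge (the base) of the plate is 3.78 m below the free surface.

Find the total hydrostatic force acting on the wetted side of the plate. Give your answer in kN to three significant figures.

F ≈ 269 kN

γ = 1.26 × 9.81 = 12.3606 kN/m³.
With the apex down, the centroid sits h/3 = 2.6/3 = 0.866667 m below the base (the top edge), so the centroid depth is h_c = 3.78 + 0.866667 = 4.64667 m.
A = ½ × 3.6 × 2.6 = 4.68 m².
Resultant F = γ·h_c·A = 12.3606 × 4.64667 × 4.68 = 268.799 kN.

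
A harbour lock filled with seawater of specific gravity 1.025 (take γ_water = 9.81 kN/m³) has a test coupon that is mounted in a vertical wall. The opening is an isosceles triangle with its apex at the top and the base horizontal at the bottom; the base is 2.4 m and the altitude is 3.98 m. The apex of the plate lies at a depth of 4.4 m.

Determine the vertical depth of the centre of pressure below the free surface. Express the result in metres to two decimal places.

γ = 1.025 × 9.81 = 10.05525 kN/m³.
With the apex up, the centroid sits 2h/3 = 2 × 3.98/3 = 2.65333 m below the apex, so the centroid depth is h_c = 4.4 + 2.65333 = 7.05333 m.
A = ½ × 2.4 × 3.98 = 4.776 m².
Resultant F = γ·h_c·A = 10.05525 × 7.05333 × 4.776 = 338.728 kN.
I_c = b·h³/36 = 2.4 × 3.98³/36 = 4.20299 m⁴.
Centre of pressure: y_p = y_c + I_c/(y_c·A) = 7.05333 + 4.20299/(7.05333 × 4.776) = 7.05333 + 0.124767 = 7.1781 m along the plane.

h_p = 7.18 m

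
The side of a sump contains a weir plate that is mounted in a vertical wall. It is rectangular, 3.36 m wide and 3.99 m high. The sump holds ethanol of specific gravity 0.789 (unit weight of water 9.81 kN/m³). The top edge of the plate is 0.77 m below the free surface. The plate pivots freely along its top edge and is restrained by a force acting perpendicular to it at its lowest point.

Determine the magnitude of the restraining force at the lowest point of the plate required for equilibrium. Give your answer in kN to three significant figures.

P ≈ 178 kN

γ = 0.789 × 9.81 = 7.74009 kN/m³.
The centroid lies 3.99/2 = 1.995 m below the top edge, so the centroid depth is h_c = 0.77 + 1.995 = 2.765 m.
A = 3.36 × 3.99 = 13.4064 m².
Resultant F = γ·h_c·A = 7.74009 × 2.765 × 13.4064 = 286.915 kN.
I_c = b·h³/12 = 3.36 × 3.99³/12 = 17.7859 m⁴.
Centre of pressure: y_p = y_c + I_c/(y_c·A) = 2.765 + 17.7859/(2.765 × 13.4064) = 2.765 + 0.479809 = 3.24481 m along the plane.
The resultant acts 1.995 + 0.479809 = 2.47481 m (along the plate) below the hinge at the top edge, so the moment about the hinge is M = F × 2.47481 = 286.915 × 2.47481 = 710.06 kN·m.
A normal force at the bottom, 3.99 m from the hinge, must supply this moment: P = 710.06/3.99 = 177.96 kN.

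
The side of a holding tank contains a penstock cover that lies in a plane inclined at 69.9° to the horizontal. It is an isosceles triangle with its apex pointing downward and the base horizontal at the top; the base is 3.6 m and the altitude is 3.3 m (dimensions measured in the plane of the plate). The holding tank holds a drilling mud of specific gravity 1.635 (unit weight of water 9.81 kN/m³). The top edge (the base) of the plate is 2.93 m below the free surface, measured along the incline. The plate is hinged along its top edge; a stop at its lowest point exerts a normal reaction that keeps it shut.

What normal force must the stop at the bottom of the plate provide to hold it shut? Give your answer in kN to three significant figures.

P ≈ 137 kN

γ = 1.635 × 9.81 = 16.03935 kN/m³.
Let θ = 69.9° be the plate's angle to the horizontal; measure y along the incline from where the plane meets the free surface. Vertical depth h = y·sinθ with sinθ = 0.939094.
With the apex down, the centroid sits h/3 = 3.3/3 = 1.1 m below the base (the top edge), so y_c = 2.93 + 1.1 = 4.03 m and h_c = 4.03 × 0.939094 = 3.78455 m.
A = ½ × 3.6 × 3.3 = 5.94 m².
Resultant F = γ·h_c·A = 16.03935 × 3.78455 × 5.94 = 360.568 kN.
I_c = b·h³/36 = 3.6 × 3.3³/36 = 3.5937 m⁴.
Centre of pressure: y_p = y_c + I_c/(y_c·A) = 4.03 + 3.5937/(4.03 × 5.94) = 4.03 + 0.150124 = 4.18012 m along the plane.
The resultant acts 1.1 + 0.150124 = 1.25012 m (along the plate) below the hinge at the top edge, so the moment about the hinge is M = F × 1.25012 = 360.568 × 1.25012 = 450.753 kN·m.
A normal force at the bottom, 3.3 m from the hinge, must supply this moment: P = 450.753/3.3 = 136.592 kN.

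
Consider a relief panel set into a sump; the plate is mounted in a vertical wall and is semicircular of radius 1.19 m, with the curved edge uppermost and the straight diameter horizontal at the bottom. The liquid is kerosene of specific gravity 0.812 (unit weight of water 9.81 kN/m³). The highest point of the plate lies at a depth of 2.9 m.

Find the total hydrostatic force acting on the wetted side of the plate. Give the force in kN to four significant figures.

F ≈ 63.52 kN

γ = 0.812 × 9.81 = 7.96572 kN/m³.
The centroid lies 4r/(3π) = 0.505052 m above the diameter, so r − 4r/(3π) = 1.19 − 0.505052 = 0.684948 m below the topmost point, so the centroid depth is h_c = 2.9 + 0.684948 = 3.58495 m.
A = πr²/2 = π × 1.19²/2 = 2.2244 m².
Resultant F = γ·h_c·A = 7.96572 × 3.58495 × 2.2244 = 63.5215 kN.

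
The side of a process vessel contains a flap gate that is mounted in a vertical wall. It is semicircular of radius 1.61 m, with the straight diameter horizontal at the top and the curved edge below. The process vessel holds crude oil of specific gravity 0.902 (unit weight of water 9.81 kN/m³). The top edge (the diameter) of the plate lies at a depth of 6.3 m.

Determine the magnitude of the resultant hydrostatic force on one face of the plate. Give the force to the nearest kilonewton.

F ≈ 252 kN

γ = 0.902 × 9.81 = 8.84862 kN/m³.
The centroid of a semicircle lies 4r/(3π) = 0.683305 m from the diameter, here below the top edge, so the centroid depth is h_c = 6.3 + 0.683305 = 6.9833 m.
A = πr²/2 = π × 1.61²/2 = 4.07166 m².
Resultant F = γ·h_c·A = 8.84862 × 6.9833 × 4.07166 = 251.598 kN.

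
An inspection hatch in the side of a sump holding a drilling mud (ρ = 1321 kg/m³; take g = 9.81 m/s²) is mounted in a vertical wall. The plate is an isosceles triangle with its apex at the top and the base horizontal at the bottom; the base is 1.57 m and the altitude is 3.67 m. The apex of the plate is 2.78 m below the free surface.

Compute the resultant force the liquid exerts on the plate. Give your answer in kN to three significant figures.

γ = ρg = 1321 × 9.81 / 1000 = 12.95901 kN/m³.
With the apex up, the centroid sits 2h/3 = 2 × 3.67/3 = 2.44667 m below the apex, so the centroid depth is h_c = 2.78 + 2.44667 = 5.22667 m.
A = ½ × 1.57 × 3.67 = 2.88095 m².
Resultant F = γ·h_c·A = 12.95901 × 5.22667 × 2.88095 = 195.134 kN.

F ≈ 195 kN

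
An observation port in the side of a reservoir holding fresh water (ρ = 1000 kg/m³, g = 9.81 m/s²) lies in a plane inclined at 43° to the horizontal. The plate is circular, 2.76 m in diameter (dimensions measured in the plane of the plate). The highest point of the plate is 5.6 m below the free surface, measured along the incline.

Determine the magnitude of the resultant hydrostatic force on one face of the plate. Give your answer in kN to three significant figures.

F ≈ 279 kN

γ = ρg = 1000 × 9.81 = 9810 N/m³ = 9.81 kN/m³.
Let θ = 43° be the plate's angle to the horizontal; measure y along the incline from where the plane meets the free surface. Vertical depth h = y·sinθ with sinθ = 0.681998.
The centroid is at the centre, 1.38 m below the top of the plate, so y_c = 5.6 + 1.38 = 6.98 m and h_c = 6.98 × 0.681998 = 4.76035 m.
A = π(1.38)² = 5.98285 m².
Resultant F = γ·h_c·A = 9.81 × 4.76035 × 5.98285 = 279.393 kN.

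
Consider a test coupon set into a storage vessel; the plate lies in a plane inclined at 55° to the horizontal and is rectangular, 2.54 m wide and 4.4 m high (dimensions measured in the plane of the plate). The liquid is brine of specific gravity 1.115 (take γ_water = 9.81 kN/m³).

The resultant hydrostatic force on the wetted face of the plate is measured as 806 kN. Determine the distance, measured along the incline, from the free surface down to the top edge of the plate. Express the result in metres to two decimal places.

γ = 1.115 × 9.81 = 10.93815 kN/m³.
A = 2.54 × 4.4 = 11.176 m².
From F = γ·h_c·A, the centroid depth is h_c = 806/(10.93815 × 11.176) = 6.59333 m.
Let θ = 55° be the plate's angle to the horizontal; measure y along the incline from where the plane meets the free surface. Vertical depth h = y·sinθ with sinθ = 0.819152.
Along the incline, y_c = h_c/sinθ = 6.59333/0.819152 = 8.04897 m.
The centroid lies 4.4/2 = 2.2 m below the top edge, so the top edge sits at y_top = 8.04897 − 2.2 = 5.84897 m along the incline.

y_top ≈ 5.85 m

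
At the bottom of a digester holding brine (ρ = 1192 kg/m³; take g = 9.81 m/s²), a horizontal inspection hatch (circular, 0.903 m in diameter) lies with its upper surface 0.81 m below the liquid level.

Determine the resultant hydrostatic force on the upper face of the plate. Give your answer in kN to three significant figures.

F ≈ 6.07 kN

γ = ρg = 1192 × 9.81 / 1000 = 11.69352 kN/m³.
The plate is horizontal, so pressure is uniform at p = γ·h = 11.69352 × 0.81 = 9.47175 kN/m².
A = π(0.4515)² = 0.640421 m².
F = p·A = 9.47175 × 0.640421 = 6.06591 kN.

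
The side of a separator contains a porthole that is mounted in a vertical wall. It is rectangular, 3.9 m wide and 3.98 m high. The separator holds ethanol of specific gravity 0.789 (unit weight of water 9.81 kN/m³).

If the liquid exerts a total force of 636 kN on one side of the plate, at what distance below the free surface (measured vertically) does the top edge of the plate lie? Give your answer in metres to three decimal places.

d_top ≈ 3.304 m

γ = 0.789 × 9.81 = 7.74009 kN/m³.
A = 3.9 × 3.98 = 15.522 m².
From F = γ·h_c·A, the centroid depth is h_c = 636/(7.74009 × 15.522) = 5.29375 m.
The centroid lies 3.98/2 = 1.99 m below the top edge, so the top edge sits at h_top = 5.29375 − 1.99 = 3.30375 m below the surface.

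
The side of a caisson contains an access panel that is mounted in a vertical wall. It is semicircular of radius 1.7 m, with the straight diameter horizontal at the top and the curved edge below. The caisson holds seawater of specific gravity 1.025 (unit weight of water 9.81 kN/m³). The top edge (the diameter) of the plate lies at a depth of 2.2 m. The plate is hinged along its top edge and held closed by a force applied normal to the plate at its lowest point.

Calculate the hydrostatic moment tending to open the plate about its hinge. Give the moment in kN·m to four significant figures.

M ≈ 105.4 kN·m

γ = 1.025 × 9.81 = 10.05525 kN/m³.
The centroid of a semicircle lies 4r/(3π) = 0.721502 m from the diameter, here below the top edge, so the centroid depth is h_c = 2.2 + 0.721502 = 2.9215 m.
A = πr²/2 = π × 1.7²/2 = 4.5396 m².
Resultant F = γ·h_c·A = 10.05525 × 2.9215 × 4.5396 = 133.357 kN.
I_c = (π/8 − 8/(9π))·r⁴ = 0.109757 × 1.7⁴ = 0.916701 m⁴.
Centre of pressure: y_p = y_c + I_c/(y_c·A) = 2.9215 + 0.916701/(2.9215 × 4.5396) = 2.9215 + 0.0691201 = 2.99062 m along the plane.
The resultant acts 0.721502 + 0.0691201 = 0.790622 m (along the plate) below the hinge at the top edge, so the moment about the hinge is M = F × 0.790622 = 133.357 × 0.790622 = 105.435 kN·m.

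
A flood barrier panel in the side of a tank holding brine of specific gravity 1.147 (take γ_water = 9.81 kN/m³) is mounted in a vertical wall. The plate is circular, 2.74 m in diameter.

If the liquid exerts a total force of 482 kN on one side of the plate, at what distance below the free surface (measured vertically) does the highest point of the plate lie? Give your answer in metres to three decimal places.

d_top ≈ 5.895 m

γ = 1.147 × 9.81 = 11.25207 kN/m³.
A = π(1.37)² = 5.89646 m².
From F = γ·h_c·A, the centroid depth is h_c = 482/(11.25207 × 5.89646) = 7.26479 m.
The centroid is at the centre, 1.37 m below the top of the plate, so the highest point sits at h_top = 7.26479 − 1.37 = 5.89479 m below the surface.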